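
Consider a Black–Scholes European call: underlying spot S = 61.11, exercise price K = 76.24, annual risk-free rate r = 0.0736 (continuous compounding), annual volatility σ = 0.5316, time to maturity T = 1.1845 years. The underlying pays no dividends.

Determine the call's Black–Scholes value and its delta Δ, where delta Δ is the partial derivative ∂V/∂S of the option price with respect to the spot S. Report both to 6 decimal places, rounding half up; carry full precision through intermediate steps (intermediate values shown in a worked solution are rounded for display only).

price = 10.912464
Δ = 0.522975

σ√T = 0.5316·√1.1845 = 0.578565
d₁ = (ln(S/K) + (r+σ²/2)T) / (σ√T) = (ln(61.11/76.24) + (0.0736+0.5316²/2)·1.1845) / 0.578565 = (-0.221211 + 0.254548) / 0.578565 = 0.057621
d₂ = d₁ − σ√T = 0.057621 − 0.578565 = -0.520945
e^{−rT} = e^{−0.0736·1.1845} = 0.916513
N(d₁) = 0.522975,  N(d₂) = 0.301203
Call price V = S·N(d₁) − K·e^{−rT}·N(d₂) = 31.958984 − 21.046520 = 10.912464
Δ = N(d₁) = 0.522975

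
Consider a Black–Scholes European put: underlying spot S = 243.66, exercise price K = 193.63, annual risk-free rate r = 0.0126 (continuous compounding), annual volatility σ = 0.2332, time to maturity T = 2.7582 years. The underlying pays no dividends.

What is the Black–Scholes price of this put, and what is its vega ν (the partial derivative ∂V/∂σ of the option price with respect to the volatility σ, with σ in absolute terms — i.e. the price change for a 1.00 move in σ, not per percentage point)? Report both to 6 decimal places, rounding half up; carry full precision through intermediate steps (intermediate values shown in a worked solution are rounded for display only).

σ√T = 0.2332·√2.7582 = 0.387295
d₁ = (ln(S/K) + (r+σ²/2)T) / (σ√T) = (ln(243.66/193.63) + (0.0126+0.2332²/2)·2.7582) / 0.387295 = (0.229825 + 0.109752) / 0.387295 = 0.876791
d₂ = d₁ − σ√T = 0.876791 − 0.387295 = 0.489497
e^{−rT} = e^{−0.0126·2.7582} = 0.965844
N(−d₁) = 0.190300,  N(−d₂) = 0.312245
Put price V = K·e^{−rT}·N(−d₂) − S·N(−d₁) = 58.394907 − 46.368493 = 12.026415
φ(d₁) = (1/√(2π))·e^{−d₁²/2} = 0.271628
ν = S·φ(d₁)·√T = 109.918903

price = 12.026415
ν = 109.918903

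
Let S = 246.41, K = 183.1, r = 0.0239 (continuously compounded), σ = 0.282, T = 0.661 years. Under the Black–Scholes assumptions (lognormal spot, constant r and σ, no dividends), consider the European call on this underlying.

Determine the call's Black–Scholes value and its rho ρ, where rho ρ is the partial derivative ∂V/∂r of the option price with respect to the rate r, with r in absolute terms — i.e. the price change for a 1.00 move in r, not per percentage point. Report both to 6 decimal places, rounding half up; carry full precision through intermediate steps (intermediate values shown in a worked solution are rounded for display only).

price = 68.087292
ρ = 106.535428

σ√T = 0.282·√0.661 = 0.229271
d₁ = (ln(S/K) + (r+σ²/2)T) / (σ√T) = (ln(246.41/183.1) + (0.0239+0.282²/2)·0.661) / 0.229271 = (0.296964 + 0.042081) / 0.229271 = 1.478793
d₂ = d₁ − σ√T = 1.478793 − 0.229271 = 1.249522
e^{−rT} = e^{−0.0239·0.661} = 0.984326
N(d₁) = 0.930402,  N(d₂) = 0.894263
Call price V = S·N(d₁) − K·e^{−rT}·N(d₂) = 229.260406 − 161.173114 = 68.087292
ρ = K·T·e^{−rT}·N(d₂) = 106.535428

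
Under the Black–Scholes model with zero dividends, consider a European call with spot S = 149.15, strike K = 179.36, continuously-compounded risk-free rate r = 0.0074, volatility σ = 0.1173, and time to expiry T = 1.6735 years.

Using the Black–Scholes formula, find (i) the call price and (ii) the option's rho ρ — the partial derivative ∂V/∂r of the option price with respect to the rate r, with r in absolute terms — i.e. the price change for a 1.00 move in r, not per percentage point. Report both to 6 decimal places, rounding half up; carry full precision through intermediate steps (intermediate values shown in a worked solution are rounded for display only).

σ√T = 0.1173·√1.6735 = 0.151744
d₁ = (ln(S/K) + (r+σ²/2)T) / (σ√T) = (ln(149.15/179.36) + (0.0074+0.1173²/2)·1.6735) / 0.151744 = (-0.184442 + 0.023897) / 0.151744 = -1.058004
d₂ = d₁ − σ√T = -1.058004 − 0.151744 = -1.209747
e^{−rT} = e^{−0.0074·1.6735} = 0.987692
N(d₁) = 0.145027,  N(d₂) = 0.113188
Call price V = S·N(d₁) − K·e^{−rT}·N(d₂) = 21.630761 − 20.051524 = 1.579236
ρ = K·T·e^{−rT}·N(d₂) = 33.556226

price = 1.579236
ρ = 33.556226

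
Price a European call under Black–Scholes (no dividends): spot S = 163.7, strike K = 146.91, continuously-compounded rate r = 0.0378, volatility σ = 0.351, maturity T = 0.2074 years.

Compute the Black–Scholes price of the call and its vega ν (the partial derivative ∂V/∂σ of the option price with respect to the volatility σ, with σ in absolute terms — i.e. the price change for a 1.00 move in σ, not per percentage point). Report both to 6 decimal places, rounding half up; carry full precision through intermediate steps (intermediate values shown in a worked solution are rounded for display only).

price = 21.306171
ν = 21.493813

σ√T = 0.351·√0.2074 = 0.159850
d₁ = (ln(S/K) + (r+σ²/2)T) / (σ√T) = (ln(163.7/146.91) + (0.0378+0.351²/2)·0.2074) / 0.159850 = (0.108215 + 0.020616) / 0.159850 = 0.805951
d₂ = d₁ − σ√T = 0.805951 − 0.159850 = 0.646102
e^{−rT} = e^{−0.0378·0.2074} = 0.992191
N(d₁) = 0.789865,  N(d₂) = 0.740893
Call price V = S·N(d₁) − K·e^{−rT}·N(d₂) = 129.300830 − 107.994659 = 21.306171
φ(d₁) = (1/√(2π))·e^{−d₁²/2} = 0.288310
ν = S·φ(d₁)·√T = 21.493813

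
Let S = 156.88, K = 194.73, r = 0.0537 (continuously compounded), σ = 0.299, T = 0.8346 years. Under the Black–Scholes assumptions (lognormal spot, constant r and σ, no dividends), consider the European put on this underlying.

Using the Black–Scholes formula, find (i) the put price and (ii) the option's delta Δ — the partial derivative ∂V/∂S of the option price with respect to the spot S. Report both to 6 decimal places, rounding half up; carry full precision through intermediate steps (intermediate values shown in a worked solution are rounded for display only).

σ√T = 0.299·√0.8346 = 0.273156
d₁ = (ln(S/K) + (r+σ²/2)T) / (σ√T) = (ln(156.88/194.73) + (0.0537+0.299²/2)·0.8346) / 0.273156 = (-0.216133 + 0.082125) / 0.273156 = -0.490591
d₂ = d₁ − σ√T = -0.490591 − 0.273156 = -0.763747
e^{−rT} = e^{−0.0537·0.8346} = 0.956171
N(−d₁) = 0.688142,  N(−d₂) = 0.777491
Put price V = K·e^{−rT}·N(−d₂) − S·N(−d₁) = 144.765128 − 107.955733 = 36.809395
Δ = −N(−d₁) = -0.688142

price = 36.809395
Δ = -0.688142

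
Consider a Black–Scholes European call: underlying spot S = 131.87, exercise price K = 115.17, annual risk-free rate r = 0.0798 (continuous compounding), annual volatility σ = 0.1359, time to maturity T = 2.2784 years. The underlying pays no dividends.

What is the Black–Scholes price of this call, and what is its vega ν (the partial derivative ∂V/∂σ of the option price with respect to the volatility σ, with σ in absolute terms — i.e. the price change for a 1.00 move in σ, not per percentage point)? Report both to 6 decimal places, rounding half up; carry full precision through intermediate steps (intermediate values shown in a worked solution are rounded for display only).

price = 36.452206
ν = 20.389413

σ√T = 0.1359·√2.2784 = 0.205132
d₁ = (ln(S/K) + (r+σ²/2)T) / (σ√T) = (ln(131.87/115.17) + (0.0798+0.1359²/2)·2.2784) / 0.205132 = (0.135407 + 0.202856) / 0.205132 = 1.648999
d₂ = d₁ − σ√T = 1.648999 − 0.205132 = 1.443867
e^{−rT} = e^{−0.0798·2.2784} = 0.833754
N(d₁) = 0.950426,  N(d₂) = 0.925612
Call price V = S·N(d₁) − K·e^{−rT}·N(d₂) = 125.332688 − 88.880482 = 36.452206
φ(d₁) = (1/√(2π))·e^{−d₁²/2} = 0.102434
ν = S·φ(d₁)·√T = 20.389413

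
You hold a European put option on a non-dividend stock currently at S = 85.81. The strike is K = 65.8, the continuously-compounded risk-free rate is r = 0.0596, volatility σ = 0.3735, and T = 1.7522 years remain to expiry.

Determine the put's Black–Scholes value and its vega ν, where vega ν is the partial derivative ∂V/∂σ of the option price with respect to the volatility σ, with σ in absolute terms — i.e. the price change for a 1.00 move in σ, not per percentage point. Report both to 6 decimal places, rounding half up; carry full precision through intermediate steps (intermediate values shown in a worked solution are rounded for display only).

price = 4.557874
ν = 27.609311

σ√T = 0.3735·√1.7522 = 0.494405
d₁ = (ln(S/K) + (r+σ²/2)T) / (σ√T) = (ln(85.81/65.8) + (0.0596+0.3735²/2)·1.7522) / 0.494405 = (0.265516 + 0.226649) / 0.494405 = 0.995470
d₂ = d₁ − σ√T = 0.995470 − 0.494405 = 0.501065
e^{−rT} = e^{−0.0596·1.7522} = 0.900837
N(−d₁) = 0.159754,  N(−d₂) = 0.308163
Put price V = K·e^{−rT}·N(−d₂) − S·N(−d₁) = 18.266359 − 13.708484 = 4.557874
φ(d₁) = (1/√(2π))·e^{−d₁²/2} = 0.243067
ν = S·φ(d₁)·√T = 27.609311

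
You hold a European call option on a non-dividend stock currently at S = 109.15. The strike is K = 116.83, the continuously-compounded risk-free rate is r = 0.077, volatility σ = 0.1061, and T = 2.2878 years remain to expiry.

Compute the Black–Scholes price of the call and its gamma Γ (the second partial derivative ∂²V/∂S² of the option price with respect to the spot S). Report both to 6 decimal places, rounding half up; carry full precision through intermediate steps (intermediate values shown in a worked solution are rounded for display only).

σ√T = 0.1061·√2.2878 = 0.160481
d₁ = (ln(S/K) + (r+σ²/2)T) / (σ√T) = (ln(109.15/116.83) + (0.077+0.1061²/2)·2.2878) / 0.160481 = (-0.067997 + 0.189038) / 0.160481 = 0.754237
d₂ = d₁ − σ√T = 0.754237 − 0.160481 = 0.593756
e^{−rT} = e^{−0.077·2.2878} = 0.838483
N(d₁) = 0.774647,  N(d₂) = 0.723662
Call price V = S·N(d₁) − K·e^{−rT}·N(d₂) = 84.552668 − 70.889955 = 13.662713
φ(d₁) = (1/√(2π))·e^{−d₁²/2} = 0.300179
Γ = φ(d₁) / (S·σ·√T) = 0.017137

price = 13.662713
Γ = 0.017137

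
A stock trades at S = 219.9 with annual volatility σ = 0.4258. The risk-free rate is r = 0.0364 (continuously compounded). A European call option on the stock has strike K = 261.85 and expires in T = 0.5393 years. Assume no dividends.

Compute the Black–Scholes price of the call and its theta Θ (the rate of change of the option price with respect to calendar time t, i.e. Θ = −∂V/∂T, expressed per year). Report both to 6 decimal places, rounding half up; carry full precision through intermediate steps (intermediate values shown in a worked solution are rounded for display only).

σ√T = 0.4258·√0.5393 = 0.312695
d₁ = (ln(S/K) + (r+σ²/2)T) / (σ√T) = (ln(219.9/261.85) + (0.0364+0.4258²/2)·0.5393) / 0.312695 = (-0.174599 + 0.068520) / 0.312695 = -0.339242
d₂ = d₁ − σ√T = -0.339242 − 0.312695 = -0.651937
e^{−rT} = e^{−0.0364·0.5393} = 0.980561
N(d₁) = 0.367214,  N(d₂) = 0.257221
Call price V = S·N(d₁) − K·e^{−rT}·N(d₂) = 80.750276 − 66.043991 = 14.706285
φ(d₁) = (1/√(2π))·e^{−d₁²/2} = 0.376634
Θ = −S·φ(d₁)·σ/(2√T) − r·K·e^{−rT}·N(d₂) = −24.010726 − 2.404001 = -26.414727

price = 14.706285
Θ = -26.414727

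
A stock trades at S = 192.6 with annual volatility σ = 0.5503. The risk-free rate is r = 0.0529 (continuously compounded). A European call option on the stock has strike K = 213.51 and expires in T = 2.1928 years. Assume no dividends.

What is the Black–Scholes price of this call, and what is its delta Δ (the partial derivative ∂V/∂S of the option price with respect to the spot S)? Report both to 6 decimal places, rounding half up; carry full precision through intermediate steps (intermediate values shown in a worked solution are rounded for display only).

price = 61.776091
Δ = 0.663967

σ√T = 0.5503·√2.1928 = 0.814890
d₁ = (ln(S/K) + (r+σ²/2)T) / (σ√T) = (ln(192.6/213.51) + (0.0529+0.5503²/2)·2.1928) / 0.814890 = (-0.103068 + 0.448022) / 0.814890 = 0.423313
d₂ = d₁ − σ√T = 0.423313 − 0.814890 = -0.391577
e^{−rT} = e^{−0.0529·2.1928} = 0.890476
N(d₁) = 0.663967,  N(d₂) = 0.347686
Call price V = S·N(d₁) − K·e^{−rT}·N(d₂) = 127.879982 − 66.103892 = 61.776091
Δ = N(d₁) = 0.663967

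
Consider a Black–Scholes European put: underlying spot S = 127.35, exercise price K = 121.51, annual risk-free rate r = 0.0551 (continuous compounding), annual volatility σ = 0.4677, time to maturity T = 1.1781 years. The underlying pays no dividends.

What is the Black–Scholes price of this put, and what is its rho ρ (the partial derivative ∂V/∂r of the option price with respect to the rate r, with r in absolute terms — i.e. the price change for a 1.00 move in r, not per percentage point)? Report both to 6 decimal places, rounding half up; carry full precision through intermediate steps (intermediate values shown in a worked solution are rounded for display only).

price = 17.999086
ρ = -68.868239

σ√T = 0.4677·√1.1781 = 0.507643
d₁ = (ln(S/K) + (r+σ²/2)T) / (σ√T) = (ln(127.35/121.51) + (0.0551+0.4677²/2)·1.1781) / 0.507643 = (0.046943 + 0.193764) / 0.507643 = 0.474165
d₂ = d₁ − σ√T = 0.474165 − 0.507643 = -0.033478
e^{−rT} = e^{−0.0551·1.1781} = 0.937149
N(−d₁) = 0.317691,  N(−d₂) = 0.513353
Put price V = K·e^{−rT}·N(−d₂) − S·N(−d₁) = 58.457041 − 40.457955 = 17.999086
ρ = −K·T·e^{−rT}·N(−d₂) = -68.868239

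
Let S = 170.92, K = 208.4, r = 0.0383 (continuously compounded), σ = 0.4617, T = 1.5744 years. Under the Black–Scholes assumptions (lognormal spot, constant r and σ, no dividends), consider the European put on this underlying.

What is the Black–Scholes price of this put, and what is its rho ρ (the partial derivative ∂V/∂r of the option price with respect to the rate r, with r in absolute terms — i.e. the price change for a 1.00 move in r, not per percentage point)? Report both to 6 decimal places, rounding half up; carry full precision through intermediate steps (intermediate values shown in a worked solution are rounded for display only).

σ√T = 0.4617·√1.5744 = 0.579319
d₁ = (ln(S/K) + (r+σ²/2)T) / (σ√T) = (ln(170.92/208.4) + (0.0383+0.4617²/2)·1.5744) / 0.579319 = (-0.198264 + 0.228104) / 0.579319 = 0.051510
d₂ = d₁ − σ√T = 0.051510 − 0.579319 = -0.527808
e^{−rT} = e^{−0.0383·1.5744} = 0.941482
N(−d₁) = 0.479459,  N(−d₂) = 0.701184
Put price V = K·e^{−rT}·N(−d₂) − S·N(−d₁) = 137.575738 − 81.949217 = 55.626521
ρ = −K·T·e^{−rT}·N(−d₂) = -216.599242

price = 55.626521
ρ = -216.599242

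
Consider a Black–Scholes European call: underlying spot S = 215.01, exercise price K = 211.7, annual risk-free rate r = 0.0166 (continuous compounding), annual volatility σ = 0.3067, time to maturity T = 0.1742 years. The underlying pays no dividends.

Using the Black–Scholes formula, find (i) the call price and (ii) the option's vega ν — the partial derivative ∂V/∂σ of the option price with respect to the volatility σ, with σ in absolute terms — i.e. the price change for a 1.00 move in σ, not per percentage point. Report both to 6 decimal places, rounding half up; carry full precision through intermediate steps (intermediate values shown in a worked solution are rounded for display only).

price = 12.945249
ν = 35.036191

σ√T = 0.3067·√0.1742 = 0.128008
d₁ = (ln(S/K) + (r+σ²/2)T) / (σ√T) = (ln(215.01/211.7) + (0.0166+0.3067²/2)·0.1742) / 0.128008 = (0.015514 + 0.011085) / 0.128008 = 0.207792
d₂ = d₁ − σ√T = 0.207792 − 0.128008 = 0.079784
e^{−rT} = e^{−0.0166·0.1742} = 0.997112
N(d₁) = 0.582304,  N(d₂) = 0.531796
Call price V = S·N(d₁) − K·e^{−rT}·N(d₂) = 125.201282 − 112.256033 = 12.945249
φ(d₁) = (1/√(2π))·e^{−d₁²/2} = 0.390422
ν = S·φ(d₁)·√T = 35.036191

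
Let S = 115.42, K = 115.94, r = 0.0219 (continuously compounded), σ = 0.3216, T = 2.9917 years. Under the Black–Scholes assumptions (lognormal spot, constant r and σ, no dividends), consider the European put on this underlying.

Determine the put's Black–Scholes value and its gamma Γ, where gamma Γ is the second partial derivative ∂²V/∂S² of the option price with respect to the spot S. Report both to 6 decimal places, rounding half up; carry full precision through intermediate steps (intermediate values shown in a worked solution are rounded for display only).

σ√T = 0.3216·√2.9917 = 0.556256
d₁ = (ln(S/K) + (r+σ²/2)T) / (σ√T) = (ln(115.42/115.94) + (0.0219+0.3216²/2)·2.9917) / 0.556256 = (-0.004495 + 0.220229) / 0.556256 = 0.387831
d₂ = d₁ − σ√T = 0.387831 − 0.556256 = -0.168425
e^{−rT} = e^{−0.0219·2.9917} = 0.936582
N(−d₁) = 0.349070,  N(−d₂) = 0.566876
Put price V = K·e^{−rT}·N(−d₂) − S·N(−d₁) = 61.555496 − 40.289709 = 21.265787
φ(d₁) = (1/√(2π))·e^{−d₁²/2} = 0.370040
Γ = φ(d₁) / (S·σ·√T) = 0.005764

price = 21.265787
Γ = 0.005764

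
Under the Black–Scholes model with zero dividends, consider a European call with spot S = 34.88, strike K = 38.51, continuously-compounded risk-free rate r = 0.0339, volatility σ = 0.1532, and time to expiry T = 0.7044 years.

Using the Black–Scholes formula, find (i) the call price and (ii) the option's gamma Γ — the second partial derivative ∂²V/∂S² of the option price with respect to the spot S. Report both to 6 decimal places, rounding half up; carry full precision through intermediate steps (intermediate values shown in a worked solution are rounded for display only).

σ√T = 0.1532·√0.7044 = 0.128579
d₁ = (ln(S/K) + (r+σ²/2)T) / (σ√T) = (ln(34.88/38.51) + (0.0339+0.1532²/2)·0.7044) / 0.128579 = (-0.099004 + 0.032145) / 0.128579 = -0.519986
d₂ = d₁ − σ√T = -0.519986 − 0.128579 = -0.648564
e^{−rT} = e^{−0.0339·0.7044} = 0.976404
N(d₁) = 0.301537,  N(d₂) = 0.258310
Call price V = S·N(d₁) − K·e^{−rT}·N(d₂) = 10.517605 − 9.712797 = 0.804808
φ(d₁) = (1/√(2π))·e^{−d₁²/2} = 0.348495
Γ = φ(d₁) / (S·σ·√T) = 0.077706

price = 0.804808
Γ = 0.077706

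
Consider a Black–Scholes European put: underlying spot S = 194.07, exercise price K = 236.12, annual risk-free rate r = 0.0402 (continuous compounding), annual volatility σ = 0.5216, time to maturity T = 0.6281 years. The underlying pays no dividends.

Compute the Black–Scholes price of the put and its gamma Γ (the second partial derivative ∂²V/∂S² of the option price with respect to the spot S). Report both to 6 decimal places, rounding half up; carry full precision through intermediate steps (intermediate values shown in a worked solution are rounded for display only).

σ√T = 0.5216·√0.6281 = 0.413382
d₁ = (ln(S/K) + (r+σ²/2)T) / (σ√T) = (ln(194.07/236.12) + (0.0402+0.5216²/2)·0.6281) / 0.413382 = (-0.196121 + 0.110692) / 0.413382 = -0.206659
d₂ = d₁ − σ√T = -0.206659 − 0.413382 = -0.620041
e^{−rT} = e^{−0.0402·0.6281} = 0.975066
N(−d₁) = 0.581862,  N(−d₂) = 0.732385
Put price V = K·e^{−rT}·N(−d₂) − S·N(−d₁) = 168.618898 − 112.921925 = 55.696973
φ(d₁) = (1/√(2π))·e^{−d₁²/2} = 0.390514
Γ = φ(d₁) / (S·σ·√T) = 0.004868

price = 55.696973
Γ = 0.004868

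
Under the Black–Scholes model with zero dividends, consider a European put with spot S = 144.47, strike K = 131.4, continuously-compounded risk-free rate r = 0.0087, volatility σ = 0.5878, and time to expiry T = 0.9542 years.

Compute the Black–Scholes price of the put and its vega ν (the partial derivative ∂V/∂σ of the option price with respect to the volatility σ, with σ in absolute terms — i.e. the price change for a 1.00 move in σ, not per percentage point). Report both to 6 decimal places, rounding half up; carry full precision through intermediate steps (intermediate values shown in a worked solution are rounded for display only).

price = 24.451809
ν = 50.490677

σ√T = 0.5878·√0.9542 = 0.574182
d₁ = (ln(S/K) + (r+σ²/2)T) / (σ√T) = (ln(144.47/131.4) + (0.0087+0.5878²/2)·0.9542) / 0.574182 = (0.094826 + 0.173144) / 0.574182 = 0.466698
d₂ = d₁ − σ√T = 0.466698 − 0.574182 = -0.107483
e^{−rT} = e^{−0.0087·0.9542} = 0.991733
N(−d₁) = 0.320358,  N(−d₂) = 0.542797
Put price V = K·e^{−rT}·N(−d₂) − S·N(−d₁) = 70.733912 − 46.282103 = 24.451809
φ(d₁) = (1/√(2π))·e^{−d₁²/2} = 0.357778
ν = S·φ(d₁)·√T = 50.490677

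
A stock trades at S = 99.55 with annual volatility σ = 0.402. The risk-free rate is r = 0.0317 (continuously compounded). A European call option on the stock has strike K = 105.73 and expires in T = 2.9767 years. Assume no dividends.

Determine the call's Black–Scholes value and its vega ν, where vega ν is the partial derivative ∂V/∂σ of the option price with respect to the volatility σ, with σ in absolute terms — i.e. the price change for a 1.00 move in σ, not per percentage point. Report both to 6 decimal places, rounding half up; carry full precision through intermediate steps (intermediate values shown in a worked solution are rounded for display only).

price = 28.250947
ν = 63.352920

σ√T = 0.402·√2.9767 = 0.693575
d₁ = (ln(S/K) + (r+σ²/2)T) / (σ√T) = (ln(99.55/105.73) + (0.0317+0.402²/2)·2.9767) / 0.693575 = (-0.060229 + 0.334885) / 0.693575 = 0.396000
d₂ = d₁ − σ√T = 0.396000 − 0.693575 = -0.297575
e^{−rT} = e^{−0.0317·2.9767} = 0.909954
N(d₁) = 0.653948,  N(d₂) = 0.383014
Call price V = S·N(d₁) − K·e^{−rT}·N(d₂) = 65.100486 − 36.849539 = 28.250947
φ(d₁) = (1/√(2π))·e^{−d₁²/2} = 0.368857
ν = S·φ(d₁)·√T = 63.352920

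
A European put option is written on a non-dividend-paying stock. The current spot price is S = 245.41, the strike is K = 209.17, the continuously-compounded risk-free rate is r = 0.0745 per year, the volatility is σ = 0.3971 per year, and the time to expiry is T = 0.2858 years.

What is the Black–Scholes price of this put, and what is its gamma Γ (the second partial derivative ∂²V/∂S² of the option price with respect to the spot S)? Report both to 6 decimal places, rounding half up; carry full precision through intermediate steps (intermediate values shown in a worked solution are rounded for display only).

price = 5.188006
Γ = 0.004834

σ√T = 0.3971·√0.2858 = 0.212291
d₁ = (ln(S/K) + (r+σ²/2)T) / (σ√T) = (ln(245.41/209.17) + (0.0745+0.3971²/2)·0.2858) / 0.212291 = (0.159783 + 0.043826) / 0.212291 = 0.959103
d₂ = d₁ − σ√T = 0.959103 − 0.212291 = 0.746813
e^{−rT} = e^{−0.0745·0.2858} = 0.978933
N(−d₁) = 0.168753,  N(−d₂) = 0.227588
Put price V = K·e^{−rT}·N(−d₂) − S·N(−d₁) = 46.601763 − 41.413757 = 5.188006
φ(d₁) = (1/√(2π))·e^{−d₁²/2} = 0.251861
Γ = φ(d₁) / (S·σ·√T) = 0.004834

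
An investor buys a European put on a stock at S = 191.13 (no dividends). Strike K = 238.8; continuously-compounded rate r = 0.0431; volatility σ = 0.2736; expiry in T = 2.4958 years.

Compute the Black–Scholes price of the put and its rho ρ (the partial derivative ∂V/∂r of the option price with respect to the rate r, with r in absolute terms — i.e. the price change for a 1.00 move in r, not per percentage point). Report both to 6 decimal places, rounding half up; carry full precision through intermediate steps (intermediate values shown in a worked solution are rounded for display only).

σ√T = 0.2736·√2.4958 = 0.432236
d₁ = (ln(S/K) + (r+σ²/2)T) / (σ√T) = (ln(191.13/238.8) + (0.0431+0.2736²/2)·2.4958) / 0.432236 = (-0.222673 + 0.200983) / 0.432236 = -0.050180
d₂ = d₁ − σ√T = -0.050180 − 0.432236 = -0.482416
e^{−rT} = e^{−0.0431·2.4958} = 0.898015
N(−d₁) = 0.520010,  N(−d₂) = 0.685245
Put price V = K·e^{−rT}·N(−d₂) − S·N(−d₁) = 146.947917 − 99.389607 = 47.558310
ρ = −K·T·e^{−rT}·N(−d₂) = -366.752611

price = 47.558310
ρ = -366.752611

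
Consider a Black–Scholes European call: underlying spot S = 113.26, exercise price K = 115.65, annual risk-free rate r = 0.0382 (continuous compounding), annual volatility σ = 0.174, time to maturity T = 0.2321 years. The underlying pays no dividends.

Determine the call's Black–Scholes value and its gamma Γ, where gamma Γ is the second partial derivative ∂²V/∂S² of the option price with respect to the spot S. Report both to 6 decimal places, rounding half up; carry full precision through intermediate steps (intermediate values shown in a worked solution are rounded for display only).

price = 3.163930
Γ = 0.041804

σ√T = 0.174·√0.2321 = 0.083828
d₁ = (ln(S/K) + (r+σ²/2)T) / (σ√T) = (ln(113.26/115.65) + (0.0382+0.174²/2)·0.2321) / 0.083828 = (-0.020882 + 0.012380) / 0.083828 = -0.101429
d₂ = d₁ − σ√T = -0.101429 − 0.083828 = -0.185257
e^{−rT} = e^{−0.0382·0.2321} = 0.991173
N(d₁) = 0.459605,  N(d₂) = 0.426514
Call price V = S·N(d₁) − K·e^{−rT}·N(d₂) = 52.054840 − 48.890910 = 3.163930
φ(d₁) = (1/√(2π))·e^{−d₁²/2} = 0.396895
Γ = φ(d₁) / (S·σ·√T) = 0.041804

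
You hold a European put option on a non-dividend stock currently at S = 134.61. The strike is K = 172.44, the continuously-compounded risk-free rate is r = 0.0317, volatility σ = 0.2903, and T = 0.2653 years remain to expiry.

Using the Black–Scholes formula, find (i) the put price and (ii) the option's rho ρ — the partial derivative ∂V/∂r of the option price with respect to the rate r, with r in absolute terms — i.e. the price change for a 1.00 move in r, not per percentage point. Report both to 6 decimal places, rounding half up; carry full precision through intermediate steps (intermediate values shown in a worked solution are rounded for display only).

σ√T = 0.2903·√0.2653 = 0.149526
d₁ = (ln(S/K) + (r+σ²/2)T) / (σ√T) = (ln(134.61/172.44) + (0.0317+0.2903²/2)·0.2653) / 0.149526 = (-0.247668 + 0.019589) / 0.149526 = -1.525348
d₂ = d₁ − σ√T = -1.525348 − 0.149526 = -1.674874
e^{−rT} = e^{−0.0317·0.2653} = 0.991625
N(−d₁) = 0.936414,  N(−d₂) = 0.953021
Put price V = K·e^{−rT}·N(−d₂) − S·N(−d₁) = 162.962561 − 126.050672 = 36.911890
ρ = −K·T·e^{−rT}·N(−d₂) = -43.233968

price = 36.911890
ρ = -43.233968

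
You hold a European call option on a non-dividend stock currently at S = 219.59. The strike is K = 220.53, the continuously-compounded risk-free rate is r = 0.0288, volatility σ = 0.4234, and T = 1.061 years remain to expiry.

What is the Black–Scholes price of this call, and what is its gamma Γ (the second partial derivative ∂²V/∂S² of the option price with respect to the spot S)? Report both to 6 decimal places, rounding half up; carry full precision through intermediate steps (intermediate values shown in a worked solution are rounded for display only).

price = 40.328886
Γ = 0.004007

σ√T = 0.4234·√1.061 = 0.436123
d₁ = (ln(S/K) + (r+σ²/2)T) / (σ√T) = (ln(219.59/220.53) + (0.0288+0.4234²/2)·1.061) / 0.436123 = (-0.004272 + 0.125658) / 0.436123 = 0.278332
d₂ = d₁ − σ√T = 0.278332 − 0.436123 = -0.157791
e^{−rT} = e^{−0.0288·1.061} = 0.969905
N(d₁) = 0.609621,  N(d₂) = 0.437311
Call price V = S·N(d₁) − K·e^{−rT}·N(d₂) = 133.866692 − 93.537806 = 40.328886
φ(d₁) = (1/√(2π))·e^{−d₁²/2} = 0.383785
Γ = φ(d₁) / (S·σ·√T) = 0.004007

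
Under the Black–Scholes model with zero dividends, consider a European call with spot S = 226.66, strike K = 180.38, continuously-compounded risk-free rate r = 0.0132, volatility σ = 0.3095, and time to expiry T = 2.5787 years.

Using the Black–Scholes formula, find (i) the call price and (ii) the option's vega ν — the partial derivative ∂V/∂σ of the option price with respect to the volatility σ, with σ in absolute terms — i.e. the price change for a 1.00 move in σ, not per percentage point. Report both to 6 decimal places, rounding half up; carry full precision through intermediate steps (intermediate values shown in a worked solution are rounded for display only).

price = 70.722140
ν = 107.411651

σ√T = 0.3095·√2.5787 = 0.497005
d₁ = (ln(S/K) + (r+σ²/2)T) / (σ√T) = (ln(226.66/180.38) + (0.0132+0.3095²/2)·2.5787) / 0.497005 = (0.228385 + 0.157546) / 0.497005 = 0.776513
d₂ = d₁ − σ√T = 0.776513 − 0.497005 = 0.279508
e^{−rT} = e^{−0.0132·2.5787} = 0.966534
N(d₁) = 0.781277,  N(d₂) = 0.610073
Call price V = S·N(d₁) − K·e^{−rT}·N(d₂) = 177.084261 − 106.362121 = 70.722140
φ(d₁) = (1/√(2π))·e^{−d₁²/2} = 0.295105
ν = S·φ(d₁)·√T = 107.411651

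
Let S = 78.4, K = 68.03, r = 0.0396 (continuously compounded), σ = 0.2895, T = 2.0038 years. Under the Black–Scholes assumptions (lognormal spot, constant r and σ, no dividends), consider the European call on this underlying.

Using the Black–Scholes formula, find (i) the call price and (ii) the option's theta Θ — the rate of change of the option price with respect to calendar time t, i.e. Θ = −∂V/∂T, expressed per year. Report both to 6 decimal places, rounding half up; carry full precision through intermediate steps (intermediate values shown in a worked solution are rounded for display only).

price = 20.845416
Θ = -3.994345

σ√T = 0.2895·√2.0038 = 0.409804
d₁ = (ln(S/K) + (r+σ²/2)T) / (σ√T) = (ln(78.4/68.03) + (0.0396+0.2895²/2)·2.0038) / 0.409804 = (0.141875 + 0.163320) / 0.409804 = 0.744735
d₂ = d₁ − σ√T = 0.744735 − 0.409804 = 0.334932
e^{−rT} = e^{−0.0396·2.0038} = 0.923716
N(d₁) = 0.771784,  N(d₂) = 0.631162
Call price V = S·N(d₁) − K·e^{−rT}·N(d₂) = 60.507870 − 39.662454 = 20.845416
φ(d₁) = (1/√(2π))·e^{−d₁²/2} = 0.302325
Θ = −S·φ(d₁)·σ/(2√T) − r·K·e^{−rT}·N(d₂) = −2.423712 − 1.570633 = -3.994345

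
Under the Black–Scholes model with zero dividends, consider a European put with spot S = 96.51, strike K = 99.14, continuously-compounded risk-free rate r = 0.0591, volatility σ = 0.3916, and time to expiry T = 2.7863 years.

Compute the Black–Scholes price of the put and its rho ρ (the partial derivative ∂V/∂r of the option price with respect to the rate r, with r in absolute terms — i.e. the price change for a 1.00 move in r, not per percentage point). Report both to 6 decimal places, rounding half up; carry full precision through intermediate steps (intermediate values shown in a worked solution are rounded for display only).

σ√T = 0.3916·√2.7863 = 0.653667
d₁ = (ln(S/K) + (r+σ²/2)T) / (σ√T) = (ln(96.51/99.14) + (0.0591+0.3916²/2)·2.7863) / 0.653667 = (-0.026886 + 0.378311) / 0.653667 = 0.537620
d₂ = d₁ − σ√T = 0.537620 − 0.653667 = -0.116047
e^{−rT} = e^{−0.0591·2.7863} = 0.848173
N(−d₁) = 0.295420,  N(−d₂) = 0.546193
Put price V = K·e^{−rT}·N(−d₂) − S·N(−d₁) = 45.928180 − 28.510966 = 17.417214
ρ = −K·T·e^{−rT}·N(−d₂) = -127.969689

price = 17.417214
ρ = -127.969689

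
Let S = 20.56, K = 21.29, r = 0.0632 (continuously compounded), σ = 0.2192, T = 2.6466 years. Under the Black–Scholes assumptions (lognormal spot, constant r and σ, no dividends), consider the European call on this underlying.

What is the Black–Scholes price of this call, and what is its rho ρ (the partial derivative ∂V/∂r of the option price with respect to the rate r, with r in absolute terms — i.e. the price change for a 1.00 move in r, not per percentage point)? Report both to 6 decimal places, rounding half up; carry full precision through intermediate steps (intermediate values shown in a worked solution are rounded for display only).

σ√T = 0.2192·√2.6466 = 0.356603
d₁ = (ln(S/K) + (r+σ²/2)T) / (σ√T) = (ln(20.56/21.29) + (0.0632+0.2192²/2)·2.6466) / 0.356603 = (-0.034890 + 0.230848) / 0.356603 = 0.549513
d₂ = d₁ − σ√T = 0.549513 − 0.356603 = 0.192910
e^{−rT} = e^{−0.0632·2.6466} = 0.845975
N(d₁) = 0.708673,  N(d₂) = 0.576485
Call price V = S·N(d₁) − K·e^{−rT}·N(d₂) = 14.570322 − 10.382971 = 4.187352
ρ = K·T·e^{−rT}·N(d₂) = 27.479570

price = 4.187352
ρ = 27.479570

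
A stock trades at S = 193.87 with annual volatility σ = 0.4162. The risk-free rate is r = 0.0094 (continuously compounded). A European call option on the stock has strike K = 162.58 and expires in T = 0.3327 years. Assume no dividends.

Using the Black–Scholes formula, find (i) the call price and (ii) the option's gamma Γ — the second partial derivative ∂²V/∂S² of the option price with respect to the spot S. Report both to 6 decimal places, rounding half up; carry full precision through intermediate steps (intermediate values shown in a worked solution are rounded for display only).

price = 37.392405
Γ = 0.005890

σ√T = 0.4162·√0.3327 = 0.240065
d₁ = (ln(S/K) + (r+σ²/2)T) / (σ√T) = (ln(193.87/162.58) + (0.0094+0.4162²/2)·0.3327) / 0.240065 = (0.176018 + 0.031943) / 0.240065 = 0.866269
d₂ = d₁ − σ√T = 0.866269 − 0.240065 = 0.626204
e^{−rT} = e^{−0.0094·0.3327} = 0.996878
N(d₁) = 0.806829,  N(d₂) = 0.734409
Call price V = S·N(d₁) − K·e^{−rT}·N(d₂) = 156.419849 − 119.027444 = 37.392405
φ(d₁) = (1/√(2π))·e^{−d₁²/2} = 0.274131
Γ = φ(d₁) / (S·σ·√T) = 0.005890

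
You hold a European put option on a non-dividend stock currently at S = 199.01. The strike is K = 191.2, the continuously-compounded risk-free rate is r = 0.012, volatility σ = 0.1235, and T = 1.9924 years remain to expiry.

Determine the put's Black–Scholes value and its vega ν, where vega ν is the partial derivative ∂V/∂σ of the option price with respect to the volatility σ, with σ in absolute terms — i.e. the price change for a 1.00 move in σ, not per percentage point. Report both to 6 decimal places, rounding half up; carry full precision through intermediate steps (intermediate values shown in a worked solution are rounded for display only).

price = 8.119472
ν = 101.092953

σ√T = 0.1235·√1.9924 = 0.174323
d₁ = (ln(S/K) + (r+σ²/2)T) / (σ√T) = (ln(199.01/191.2) + (0.012+0.1235²/2)·1.9924) / 0.174323 = (0.040035 + 0.039103) / 0.174323 = 0.453974
d₂ = d₁ − σ√T = 0.453974 − 0.174323 = 0.279651
e^{−rT} = e^{−0.012·1.9924} = 0.976375
N(−d₁) = 0.324924,  N(−d₂) = 0.389873
Put price V = K·e^{−rT}·N(−d₂) − S·N(−d₁) = 72.782568 − 64.663096 = 8.119472
φ(d₁) = (1/√(2π))·e^{−d₁²/2} = 0.359880
ν = S·φ(d₁)·√T = 101.092953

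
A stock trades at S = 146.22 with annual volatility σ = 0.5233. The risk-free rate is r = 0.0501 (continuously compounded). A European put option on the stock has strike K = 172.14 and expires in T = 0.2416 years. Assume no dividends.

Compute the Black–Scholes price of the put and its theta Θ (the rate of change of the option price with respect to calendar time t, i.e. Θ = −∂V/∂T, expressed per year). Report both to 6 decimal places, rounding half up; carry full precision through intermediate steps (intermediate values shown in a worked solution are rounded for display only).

price = 30.800903
Θ = -21.448687

σ√T = 0.5233·√0.2416 = 0.257217
d₁ = (ln(S/K) + (r+σ²/2)T) / (σ√T) = (ln(146.22/172.14) + (0.0501+0.5233²/2)·0.2416) / 0.257217 = (-0.163196 + 0.045184) / 0.257217 = -0.458801
d₂ = d₁ − σ√T = -0.458801 − 0.257217 = -0.716018
e^{−rT} = e^{−0.0501·0.2416} = 0.987969
N(−d₁) = 0.676812,  N(−d₂) = 0.763010
Put price V = K·e^{−rT}·N(−d₂) − S·N(−d₁) = 129.764293 − 98.963391 = 30.800903
φ(d₁) = (1/√(2π))·e^{−d₁²/2} = 0.359088
Θ = −S·φ(d₁)·σ/(2√T) + r·K·e^{−rT}·N(−d₂) = −27.949878 + 6.501191 = -21.448687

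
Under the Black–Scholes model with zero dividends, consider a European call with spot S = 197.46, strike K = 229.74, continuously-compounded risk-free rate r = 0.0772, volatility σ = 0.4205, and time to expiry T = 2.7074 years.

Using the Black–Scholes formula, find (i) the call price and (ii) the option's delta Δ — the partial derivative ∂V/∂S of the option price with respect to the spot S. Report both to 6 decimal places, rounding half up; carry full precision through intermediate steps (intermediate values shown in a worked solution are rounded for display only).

price = 57.639809
Δ = 0.666110

σ√T = 0.4205·√2.7074 = 0.691898
d₁ = (ln(S/K) + (r+σ²/2)T) / (σ√T) = (ln(197.46/229.74) + (0.0772+0.4205²/2)·2.7074) / 0.691898 = (-0.151412 + 0.448373) / 0.691898 = 0.429197
d₂ = d₁ − σ√T = 0.429197 − 0.691898 = -0.262701
e^{−rT} = e^{−0.0772·2.7074} = 0.811386
N(d₁) = 0.666110,  N(d₂) = 0.396390
Call price V = S·N(d₁) − K·e^{−rT}·N(d₂) = 131.530095 − 73.890286 = 57.639809
Δ = N(d₁) = 0.666110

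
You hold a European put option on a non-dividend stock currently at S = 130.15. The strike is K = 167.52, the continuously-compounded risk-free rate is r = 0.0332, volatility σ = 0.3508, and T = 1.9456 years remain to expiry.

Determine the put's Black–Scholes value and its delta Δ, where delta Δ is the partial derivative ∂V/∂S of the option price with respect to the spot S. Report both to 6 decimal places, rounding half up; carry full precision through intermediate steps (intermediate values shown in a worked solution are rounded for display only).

σ√T = 0.3508·√1.9456 = 0.489313
d₁ = (ln(S/K) + (r+σ²/2)T) / (σ√T) = (ln(130.15/167.52) + (0.0332+0.3508²/2)·1.9456) / 0.489313 = (-0.252415 + 0.184307) / 0.489313 = -0.139191
d₂ = d₁ − σ√T = -0.139191 − 0.489313 = -0.628503
e^{−rT} = e^{−0.0332·1.9456} = 0.937448
N(−d₁) = 0.555350,  N(−d₂) = 0.735163
Put price V = K·e^{−rT}·N(−d₂) − S·N(−d₁) = 115.450934 − 72.278843 = 43.172091
Δ = −N(−d₁) = -0.555350

price = 43.172091
Δ = -0.555350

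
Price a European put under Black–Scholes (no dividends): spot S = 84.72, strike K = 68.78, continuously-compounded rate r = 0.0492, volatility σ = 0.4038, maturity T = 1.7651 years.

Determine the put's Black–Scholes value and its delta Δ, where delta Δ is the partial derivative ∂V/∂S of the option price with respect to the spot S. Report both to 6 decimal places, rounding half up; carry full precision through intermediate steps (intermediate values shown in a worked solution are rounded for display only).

σ√T = 0.4038·√1.7651 = 0.536477
d₁ = (ln(S/K) + (r+σ²/2)T) / (σ√T) = (ln(84.72/68.78) + (0.0492+0.4038²/2)·1.7651) / 0.536477 = (0.208439 + 0.230747) / 0.536477 = 0.818647
d₂ = d₁ − σ√T = 0.818647 − 0.536477 = 0.282170
e^{−rT} = e^{−0.0492·1.7651} = 0.916821
N(−d₁) = 0.206494,  N(−d₂) = 0.388906
Put price V = K·e^{−rT}·N(−d₂) − S·N(−d₁) = 24.524031 − 17.494158 = 7.029874
Δ = −N(−d₁) = -0.206494

price = 7.029874
Δ = -0.206494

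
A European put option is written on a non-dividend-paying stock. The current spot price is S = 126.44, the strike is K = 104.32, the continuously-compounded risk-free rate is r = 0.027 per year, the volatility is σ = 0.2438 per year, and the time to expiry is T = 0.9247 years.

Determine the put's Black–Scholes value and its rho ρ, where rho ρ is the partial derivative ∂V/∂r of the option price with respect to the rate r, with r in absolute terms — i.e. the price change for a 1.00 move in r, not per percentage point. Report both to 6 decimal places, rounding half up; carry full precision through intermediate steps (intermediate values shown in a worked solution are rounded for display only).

σ√T = 0.2438·√0.9247 = 0.234441
d₁ = (ln(S/K) + (r+σ²/2)T) / (σ√T) = (ln(126.44/104.32) + (0.027+0.2438²/2)·0.9247) / 0.234441 = (0.192305 + 0.052448) / 0.234441 = 1.043984
d₂ = d₁ − σ√T = 1.043984 − 0.234441 = 0.809543
e^{−rT} = e^{−0.027·0.9247} = 0.975342
N(−d₁) = 0.148246,  N(−d₂) = 0.209101
Put price V = K·e^{−rT}·N(−d₂) − S·N(−d₁) = 21.275589 − 18.744264 = 2.531325
ρ = −K·T·e^{−rT}·N(−d₂) = -19.673537

price = 2.531325
ρ = -19.673537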